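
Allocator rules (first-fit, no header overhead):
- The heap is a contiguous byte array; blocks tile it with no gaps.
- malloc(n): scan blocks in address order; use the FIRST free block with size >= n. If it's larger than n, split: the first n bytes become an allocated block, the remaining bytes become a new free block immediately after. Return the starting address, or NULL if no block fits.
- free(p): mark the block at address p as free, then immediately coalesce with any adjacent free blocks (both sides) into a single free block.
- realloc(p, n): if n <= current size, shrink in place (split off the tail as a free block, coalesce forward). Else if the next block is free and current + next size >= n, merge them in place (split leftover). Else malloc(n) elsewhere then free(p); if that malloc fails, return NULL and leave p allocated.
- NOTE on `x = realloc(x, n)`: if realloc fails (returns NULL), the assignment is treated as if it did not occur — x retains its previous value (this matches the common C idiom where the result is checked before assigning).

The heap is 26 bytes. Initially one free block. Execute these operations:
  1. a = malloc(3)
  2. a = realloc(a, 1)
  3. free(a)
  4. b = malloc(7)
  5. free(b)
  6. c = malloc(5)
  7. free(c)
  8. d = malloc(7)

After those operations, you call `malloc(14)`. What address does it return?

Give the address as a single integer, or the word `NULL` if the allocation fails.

Answer: 7

Derivation:
Op 1: a = malloc(3) -> a = 0; heap: [0-2 ALLOC][3-25 FREE]
Op 2: a = realloc(a, 1) -> a = 0; heap: [0-0 ALLOC][1-25 FREE]
Op 3: free(a) -> (freed a); heap: [0-25 FREE]
Op 4: b = malloc(7) -> b = 0; heap: [0-6 ALLOC][7-25 FREE]
Op 5: free(b) -> (freed b); heap: [0-25 FREE]
Op 6: c = malloc(5) -> c = 0; heap: [0-4 ALLOC][5-25 FREE]
Op 7: free(c) -> (freed c); heap: [0-25 FREE]
Op 8: d = malloc(7) -> d = 0; heap: [0-6 ALLOC][7-25 FREE]
malloc(14): first-fit scan over [0-6 ALLOC][7-25 FREE] -> 7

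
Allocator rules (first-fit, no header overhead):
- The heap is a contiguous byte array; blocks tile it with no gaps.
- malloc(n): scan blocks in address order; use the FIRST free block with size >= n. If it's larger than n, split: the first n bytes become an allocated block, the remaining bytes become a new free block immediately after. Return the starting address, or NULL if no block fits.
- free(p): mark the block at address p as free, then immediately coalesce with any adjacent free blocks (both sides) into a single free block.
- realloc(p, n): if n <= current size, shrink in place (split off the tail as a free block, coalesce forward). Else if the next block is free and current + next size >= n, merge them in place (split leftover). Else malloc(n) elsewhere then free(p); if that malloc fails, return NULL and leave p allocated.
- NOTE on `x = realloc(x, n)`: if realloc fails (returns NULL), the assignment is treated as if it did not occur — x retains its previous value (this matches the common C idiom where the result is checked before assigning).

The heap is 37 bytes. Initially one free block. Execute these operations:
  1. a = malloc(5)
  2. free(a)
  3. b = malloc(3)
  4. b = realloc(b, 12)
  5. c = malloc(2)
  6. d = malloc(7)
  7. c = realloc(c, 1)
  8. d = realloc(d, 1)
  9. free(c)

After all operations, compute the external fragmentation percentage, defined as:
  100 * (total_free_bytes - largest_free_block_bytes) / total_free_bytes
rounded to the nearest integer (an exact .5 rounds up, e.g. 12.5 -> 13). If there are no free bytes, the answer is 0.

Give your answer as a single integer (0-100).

Answer: 8

Derivation:
Op 1: a = malloc(5) -> a = 0; heap: [0-4 ALLOC][5-36 FREE]
Op 2: free(a) -> (freed a); heap: [0-36 FREE]
Op 3: b = malloc(3) -> b = 0; heap: [0-2 ALLOC][3-36 FREE]
Op 4: b = realloc(b, 12) -> b = 0; heap: [0-11 ALLOC][12-36 FREE]
Op 5: c = malloc(2) -> c = 12; heap: [0-11 ALLOC][12-13 ALLOC][14-36 FREE]
Op 6: d = malloc(7) -> d = 14; heap: [0-11 ALLOC][12-13 ALLOC][14-20 ALLOC][21-36 FREE]
Op 7: c = realloc(c, 1) -> c = 12; heap: [0-11 ALLOC][12-12 ALLOC][13-13 FREE][14-20 ALLOC][21-36 FREE]
Op 8: d = realloc(d, 1) -> d = 14; heap: [0-11 ALLOC][12-12 ALLOC][13-13 FREE][14-14 ALLOC][15-36 FREE]
Op 9: free(c) -> (freed c); heap: [0-11 ALLOC][12-13 FREE][14-14 ALLOC][15-36 FREE]
Free blocks: [2 22] total_free=24 largest=22 -> 100*(24-22)/24 = 200/24 ≈ 8.333 -> rounds to 8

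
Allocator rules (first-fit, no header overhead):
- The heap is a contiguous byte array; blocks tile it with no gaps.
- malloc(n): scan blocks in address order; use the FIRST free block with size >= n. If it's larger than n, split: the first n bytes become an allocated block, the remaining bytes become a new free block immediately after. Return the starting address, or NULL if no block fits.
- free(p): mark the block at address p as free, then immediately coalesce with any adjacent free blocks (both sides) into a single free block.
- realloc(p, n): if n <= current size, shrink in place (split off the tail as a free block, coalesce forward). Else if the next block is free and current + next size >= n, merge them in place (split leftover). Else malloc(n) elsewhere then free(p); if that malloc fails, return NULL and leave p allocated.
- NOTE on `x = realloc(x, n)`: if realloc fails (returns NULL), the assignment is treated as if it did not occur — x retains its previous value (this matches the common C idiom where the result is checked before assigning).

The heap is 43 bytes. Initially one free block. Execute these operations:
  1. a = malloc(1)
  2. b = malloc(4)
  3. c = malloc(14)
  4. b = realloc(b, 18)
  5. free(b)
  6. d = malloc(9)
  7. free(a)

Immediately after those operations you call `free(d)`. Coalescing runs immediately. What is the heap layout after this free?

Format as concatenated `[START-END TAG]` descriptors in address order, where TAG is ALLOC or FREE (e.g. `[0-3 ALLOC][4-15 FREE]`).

Op 1: a = malloc(1) -> a = 0; heap: [0-0 ALLOC][1-42 FREE]
Op 2: b = malloc(4) -> b = 1; heap: [0-0 ALLOC][1-4 ALLOC][5-42 FREE]
Op 3: c = malloc(14) -> c = 5; heap: [0-0 ALLOC][1-4 ALLOC][5-18 ALLOC][19-42 FREE]
Op 4: b = realloc(b, 18) -> b = 19; heap: [0-0 ALLOC][1-4 FREE][5-18 ALLOC][19-36 ALLOC][37-42 FREE]
Op 5: free(b) -> (freed b); heap: [0-0 ALLOC][1-4 FREE][5-18 ALLOC][19-42 FREE]
Op 6: d = malloc(9) -> d = 19; heap: [0-0 ALLOC][1-4 FREE][5-18 ALLOC][19-27 ALLOC][28-42 FREE]
Op 7: free(a) -> (freed a); heap: [0-4 FREE][5-18 ALLOC][19-27 ALLOC][28-42 FREE]
free(d): d = 19 -> block [19-27 ALLOC]; mark free, coalesce with adjacent free neighbors -> [0-4 FREE][5-18 ALLOC][19-42 FREE]

Answer: [0-4 FREE][5-18 ALLOC][19-42 FREE]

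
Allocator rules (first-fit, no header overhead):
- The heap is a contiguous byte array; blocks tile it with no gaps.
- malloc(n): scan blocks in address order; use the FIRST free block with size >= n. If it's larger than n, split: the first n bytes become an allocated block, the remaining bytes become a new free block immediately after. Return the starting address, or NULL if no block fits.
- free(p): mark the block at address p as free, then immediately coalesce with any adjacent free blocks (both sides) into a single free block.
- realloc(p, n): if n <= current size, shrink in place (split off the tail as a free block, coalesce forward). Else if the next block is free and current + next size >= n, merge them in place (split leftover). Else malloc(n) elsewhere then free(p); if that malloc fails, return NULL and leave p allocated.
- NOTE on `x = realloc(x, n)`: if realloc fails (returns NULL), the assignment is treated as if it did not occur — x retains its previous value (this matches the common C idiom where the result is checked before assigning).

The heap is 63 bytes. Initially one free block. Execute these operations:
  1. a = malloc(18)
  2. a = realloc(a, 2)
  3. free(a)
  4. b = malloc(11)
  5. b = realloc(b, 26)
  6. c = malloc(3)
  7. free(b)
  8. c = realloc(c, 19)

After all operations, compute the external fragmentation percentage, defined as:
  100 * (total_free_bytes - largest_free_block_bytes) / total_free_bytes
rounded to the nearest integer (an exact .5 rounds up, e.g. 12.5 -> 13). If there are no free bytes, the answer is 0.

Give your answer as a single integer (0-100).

Op 1: a = malloc(18) -> a = 0; heap: [0-17 ALLOC][18-62 FREE]
Op 2: a = realloc(a, 2) -> a = 0; heap: [0-1 ALLOC][2-62 FREE]
Op 3: free(a) -> (freed a); heap: [0-62 FREE]
Op 4: b = malloc(11) -> b = 0; heap: [0-10 ALLOC][11-62 FREE]
Op 5: b = realloc(b, 26) -> b = 0; heap: [0-25 ALLOC][26-62 FREE]
Op 6: c = malloc(3) -> c = 26; heap: [0-25 ALLOC][26-28 ALLOC][29-62 FREE]
Op 7: free(b) -> (freed b); heap: [0-25 FREE][26-28 ALLOC][29-62 FREE]
Op 8: c = realloc(c, 19) -> c = 26; heap: [0-25 FREE][26-44 ALLOC][45-62 FREE]
Free blocks: [26 18] total_free=44 largest=26 -> 100*(44-26)/44 = 1800/44 ≈ 40.909 -> rounds to 41

Answer: 41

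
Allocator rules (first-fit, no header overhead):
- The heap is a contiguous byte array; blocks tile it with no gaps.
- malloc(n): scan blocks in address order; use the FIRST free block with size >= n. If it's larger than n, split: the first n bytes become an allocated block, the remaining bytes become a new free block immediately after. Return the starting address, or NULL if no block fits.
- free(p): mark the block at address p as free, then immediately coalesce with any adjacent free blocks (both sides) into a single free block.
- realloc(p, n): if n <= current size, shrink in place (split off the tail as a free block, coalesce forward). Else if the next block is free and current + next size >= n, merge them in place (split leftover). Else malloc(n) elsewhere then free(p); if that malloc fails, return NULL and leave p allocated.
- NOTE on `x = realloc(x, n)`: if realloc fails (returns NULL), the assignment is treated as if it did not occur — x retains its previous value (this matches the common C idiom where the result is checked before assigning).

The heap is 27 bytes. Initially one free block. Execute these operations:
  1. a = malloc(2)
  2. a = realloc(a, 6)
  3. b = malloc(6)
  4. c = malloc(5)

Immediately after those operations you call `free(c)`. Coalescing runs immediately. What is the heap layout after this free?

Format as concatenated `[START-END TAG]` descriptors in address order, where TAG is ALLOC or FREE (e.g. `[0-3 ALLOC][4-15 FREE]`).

Op 1: a = malloc(2) -> a = 0; heap: [0-1 ALLOC][2-26 FREE]
Op 2: a = realloc(a, 6) -> a = 0; heap: [0-5 ALLOC][6-26 FREE]
Op 3: b = malloc(6) -> b = 6; heap: [0-5 ALLOC][6-11 ALLOC][12-26 FREE]
Op 4: c = malloc(5) -> c = 12; heap: [0-5 ALLOC][6-11 ALLOC][12-16 ALLOC][17-26 FREE]
free(c): c = 12 -> block [12-16 ALLOC]; mark free, coalesce with adjacent free neighbors -> [0-5 ALLOC][6-11 ALLOC][12-26 FREE]

Answer: [0-5 ALLOC][6-11 ALLOC][12-26 FREE]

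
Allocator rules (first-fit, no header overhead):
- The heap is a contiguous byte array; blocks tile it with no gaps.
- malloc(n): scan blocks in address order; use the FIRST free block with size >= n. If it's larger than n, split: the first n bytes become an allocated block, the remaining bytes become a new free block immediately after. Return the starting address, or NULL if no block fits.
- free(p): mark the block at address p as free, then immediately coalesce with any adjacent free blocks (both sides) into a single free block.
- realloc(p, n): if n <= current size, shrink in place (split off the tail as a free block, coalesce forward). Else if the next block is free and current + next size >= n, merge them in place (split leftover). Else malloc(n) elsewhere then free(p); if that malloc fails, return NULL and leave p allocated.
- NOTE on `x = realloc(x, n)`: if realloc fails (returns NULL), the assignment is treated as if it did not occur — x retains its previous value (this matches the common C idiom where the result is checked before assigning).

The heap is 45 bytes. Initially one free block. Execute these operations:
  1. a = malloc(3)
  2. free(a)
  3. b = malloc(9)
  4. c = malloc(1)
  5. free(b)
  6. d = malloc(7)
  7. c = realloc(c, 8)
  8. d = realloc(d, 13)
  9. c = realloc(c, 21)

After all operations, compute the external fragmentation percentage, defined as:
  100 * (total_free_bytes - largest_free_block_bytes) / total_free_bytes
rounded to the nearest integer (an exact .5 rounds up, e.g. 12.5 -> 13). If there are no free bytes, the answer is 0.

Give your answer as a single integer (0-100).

Answer: 38

Derivation:
Op 1: a = malloc(3) -> a = 0; heap: [0-2 ALLOC][3-44 FREE]
Op 2: free(a) -> (freed a); heap: [0-44 FREE]
Op 3: b = malloc(9) -> b = 0; heap: [0-8 ALLOC][9-44 FREE]
Op 4: c = malloc(1) -> c = 9; heap: [0-8 ALLOC][9-9 ALLOC][10-44 FREE]
Op 5: free(b) -> (freed b); heap: [0-8 FREE][9-9 ALLOC][10-44 FREE]
Op 6: d = malloc(7) -> d = 0; heap: [0-6 ALLOC][7-8 FREE][9-9 ALLOC][10-44 FREE]
Op 7: c = realloc(c, 8) -> c = 9; heap: [0-6 ALLOC][7-8 FREE][9-16 ALLOC][17-44 FREE]
Op 8: d = realloc(d, 13) -> d = 17; heap: [0-8 FREE][9-16 ALLOC][17-29 ALLOC][30-44 FREE]
Op 9: c = realloc(c, 21) -> NULL (c unchanged); heap: [0-8 FREE][9-16 ALLOC][17-29 ALLOC][30-44 FREE]
Free blocks: [9 15] total_free=24 largest=15 -> 100*(24-15)/24 = 900/24 = 37.5 -> rounds to 38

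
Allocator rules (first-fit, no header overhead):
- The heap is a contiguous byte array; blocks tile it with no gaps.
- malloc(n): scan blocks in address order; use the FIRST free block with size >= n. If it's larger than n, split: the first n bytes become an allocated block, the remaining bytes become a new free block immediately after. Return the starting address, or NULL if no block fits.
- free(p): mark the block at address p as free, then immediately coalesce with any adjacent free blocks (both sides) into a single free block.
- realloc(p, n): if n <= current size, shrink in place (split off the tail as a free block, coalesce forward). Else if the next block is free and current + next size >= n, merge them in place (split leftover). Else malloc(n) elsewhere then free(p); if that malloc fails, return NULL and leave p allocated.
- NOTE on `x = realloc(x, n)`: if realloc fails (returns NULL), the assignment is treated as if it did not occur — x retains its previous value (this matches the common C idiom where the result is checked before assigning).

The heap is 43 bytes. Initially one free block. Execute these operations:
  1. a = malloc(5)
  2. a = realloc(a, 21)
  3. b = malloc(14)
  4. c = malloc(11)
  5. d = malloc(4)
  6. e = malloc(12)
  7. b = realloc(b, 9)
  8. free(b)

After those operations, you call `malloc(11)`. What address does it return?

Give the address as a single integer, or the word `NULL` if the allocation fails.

Answer: 21

Derivation:
Op 1: a = malloc(5) -> a = 0; heap: [0-4 ALLOC][5-42 FREE]
Op 2: a = realloc(a, 21) -> a = 0; heap: [0-20 ALLOC][21-42 FREE]
Op 3: b = malloc(14) -> b = 21; heap: [0-20 ALLOC][21-34 ALLOC][35-42 FREE]
Op 4: c = malloc(11) -> c = NULL; heap: [0-20 ALLOC][21-34 ALLOC][35-42 FREE]
Op 5: d = malloc(4) -> d = 35; heap: [0-20 ALLOC][21-34 ALLOC][35-38 ALLOC][39-42 FREE]
Op 6: e = malloc(12) -> e = NULL; heap: [0-20 ALLOC][21-34 ALLOC][35-38 ALLOC][39-42 FREE]
Op 7: b = realloc(b, 9) -> b = 21; heap: [0-20 ALLOC][21-29 ALLOC][30-34 FREE][35-38 ALLOC][39-42 FREE]
Op 8: free(b) -> (freed b); heap: [0-20 ALLOC][21-34 FREE][35-38 ALLOC][39-42 FREE]
malloc(11): first-fit scan over [0-20 ALLOC][21-34 FREE][35-38 ALLOC][39-42 FREE] -> 21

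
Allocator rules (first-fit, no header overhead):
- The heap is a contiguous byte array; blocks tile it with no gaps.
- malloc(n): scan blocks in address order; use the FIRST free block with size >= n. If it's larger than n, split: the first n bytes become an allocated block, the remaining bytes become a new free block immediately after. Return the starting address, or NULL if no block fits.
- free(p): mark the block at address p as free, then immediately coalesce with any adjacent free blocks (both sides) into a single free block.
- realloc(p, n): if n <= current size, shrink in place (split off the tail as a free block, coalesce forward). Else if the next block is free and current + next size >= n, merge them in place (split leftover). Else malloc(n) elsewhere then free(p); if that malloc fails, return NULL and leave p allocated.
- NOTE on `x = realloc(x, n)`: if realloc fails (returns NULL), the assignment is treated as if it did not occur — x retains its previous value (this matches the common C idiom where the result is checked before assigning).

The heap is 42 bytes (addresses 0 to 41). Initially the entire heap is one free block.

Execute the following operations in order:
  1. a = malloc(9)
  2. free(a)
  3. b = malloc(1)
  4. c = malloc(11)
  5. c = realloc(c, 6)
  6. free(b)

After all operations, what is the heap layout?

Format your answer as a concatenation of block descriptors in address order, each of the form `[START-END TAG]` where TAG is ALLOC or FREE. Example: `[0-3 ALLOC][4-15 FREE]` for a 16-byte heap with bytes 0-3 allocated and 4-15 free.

Answer: [0-0 FREE][1-6 ALLOC][7-41 FREE]

Derivation:
Op 1: a = malloc(9) -> a = 0; heap: [0-8 ALLOC][9-41 FREE]
Op 2: free(a) -> (freed a); heap: [0-41 FREE]
Op 3: b = malloc(1) -> b = 0; heap: [0-0 ALLOC][1-41 FREE]
Op 4: c = malloc(11) -> c = 1; heap: [0-0 ALLOC][1-11 ALLOC][12-41 FREE]
Op 5: c = realloc(c, 6) -> c = 1; heap: [0-0 ALLOC][1-6 ALLOC][7-41 FREE]
Op 6: free(b) -> (freed b); heap: [0-0 FREE][1-6 ALLOC][7-41 FREE]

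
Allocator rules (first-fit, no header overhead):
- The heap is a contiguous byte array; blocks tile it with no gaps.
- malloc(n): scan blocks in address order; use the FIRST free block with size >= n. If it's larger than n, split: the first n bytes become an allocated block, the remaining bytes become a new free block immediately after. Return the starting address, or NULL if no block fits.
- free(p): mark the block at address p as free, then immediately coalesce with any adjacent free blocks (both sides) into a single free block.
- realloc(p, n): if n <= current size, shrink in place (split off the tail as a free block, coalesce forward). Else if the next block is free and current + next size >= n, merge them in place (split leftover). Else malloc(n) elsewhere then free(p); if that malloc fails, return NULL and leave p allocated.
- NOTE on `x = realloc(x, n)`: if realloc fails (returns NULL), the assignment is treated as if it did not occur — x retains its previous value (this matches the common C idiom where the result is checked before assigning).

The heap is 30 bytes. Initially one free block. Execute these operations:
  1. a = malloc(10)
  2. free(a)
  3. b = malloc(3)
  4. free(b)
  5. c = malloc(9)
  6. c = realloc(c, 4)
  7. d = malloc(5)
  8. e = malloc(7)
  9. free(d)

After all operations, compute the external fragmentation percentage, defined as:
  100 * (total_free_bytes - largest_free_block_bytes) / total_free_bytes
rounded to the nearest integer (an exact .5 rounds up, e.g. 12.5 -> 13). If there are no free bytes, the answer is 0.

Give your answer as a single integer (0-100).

Op 1: a = malloc(10) -> a = 0; heap: [0-9 ALLOC][10-29 FREE]
Op 2: free(a) -> (freed a); heap: [0-29 FREE]
Op 3: b = malloc(3) -> b = 0; heap: [0-2 ALLOC][3-29 FREE]
Op 4: free(b) -> (freed b); heap: [0-29 FREE]
Op 5: c = malloc(9) -> c = 0; heap: [0-8 ALLOC][9-29 FREE]
Op 6: c = realloc(c, 4) -> c = 0; heap: [0-3 ALLOC][4-29 FREE]
Op 7: d = malloc(5) -> d = 4; heap: [0-3 ALLOC][4-8 ALLOC][9-29 FREE]
Op 8: e = malloc(7) -> e = 9; heap: [0-3 ALLOC][4-8 ALLOC][9-15 ALLOC][16-29 FREE]
Op 9: free(d) -> (freed d); heap: [0-3 ALLOC][4-8 FREE][9-15 ALLOC][16-29 FREE]
Free blocks: [5 14] total_free=19 largest=14 -> 100*(19-14)/19 = 500/19 ≈ 26.316 -> rounds to 26

Answer: 26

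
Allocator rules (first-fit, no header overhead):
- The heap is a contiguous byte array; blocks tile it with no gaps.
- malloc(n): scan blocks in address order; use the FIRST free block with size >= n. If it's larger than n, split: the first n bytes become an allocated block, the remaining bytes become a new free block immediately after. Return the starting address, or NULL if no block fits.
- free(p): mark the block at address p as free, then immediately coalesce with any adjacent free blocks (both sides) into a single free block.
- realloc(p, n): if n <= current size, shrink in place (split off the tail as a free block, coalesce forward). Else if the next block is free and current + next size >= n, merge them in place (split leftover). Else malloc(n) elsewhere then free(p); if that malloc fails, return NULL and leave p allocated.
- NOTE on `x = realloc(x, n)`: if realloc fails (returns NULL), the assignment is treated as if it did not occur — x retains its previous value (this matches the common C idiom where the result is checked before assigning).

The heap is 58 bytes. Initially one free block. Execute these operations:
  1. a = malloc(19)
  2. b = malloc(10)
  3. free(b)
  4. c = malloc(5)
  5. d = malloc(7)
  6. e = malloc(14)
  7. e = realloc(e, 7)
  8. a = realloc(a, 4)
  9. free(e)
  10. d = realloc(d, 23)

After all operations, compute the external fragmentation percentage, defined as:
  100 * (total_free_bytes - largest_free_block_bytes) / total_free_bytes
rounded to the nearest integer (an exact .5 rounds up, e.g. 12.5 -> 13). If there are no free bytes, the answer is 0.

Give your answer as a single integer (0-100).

Op 1: a = malloc(19) -> a = 0; heap: [0-18 ALLOC][19-57 FREE]
Op 2: b = malloc(10) -> b = 19; heap: [0-18 ALLOC][19-28 ALLOC][29-57 FREE]
Op 3: free(b) -> (freed b); heap: [0-18 ALLOC][19-57 FREE]
Op 4: c = malloc(5) -> c = 19; heap: [0-18 ALLOC][19-23 ALLOC][24-57 FREE]
Op 5: d = malloc(7) -> d = 24; heap: [0-18 ALLOC][19-23 ALLOC][24-30 ALLOC][31-57 FREE]
Op 6: e = malloc(14) -> e = 31; heap: [0-18 ALLOC][19-23 ALLOC][24-30 ALLOC][31-44 ALLOC][45-57 FREE]
Op 7: e = realloc(e, 7) -> e = 31; heap: [0-18 ALLOC][19-23 ALLOC][24-30 ALLOC][31-37 ALLOC][38-57 FREE]
Op 8: a = realloc(a, 4) -> a = 0; heap: [0-3 ALLOC][4-18 FREE][19-23 ALLOC][24-30 ALLOC][31-37 ALLOC][38-57 FREE]
Op 9: free(e) -> (freed e); heap: [0-3 ALLOC][4-18 FREE][19-23 ALLOC][24-30 ALLOC][31-57 FREE]
Op 10: d = realloc(d, 23) -> d = 24; heap: [0-3 ALLOC][4-18 FREE][19-23 ALLOC][24-46 ALLOC][47-57 FREE]
Free blocks: [15 11] total_free=26 largest=15 -> 100*(26-15)/26 = 1100/26 ≈ 42.308 -> rounds to 42

Answer: 42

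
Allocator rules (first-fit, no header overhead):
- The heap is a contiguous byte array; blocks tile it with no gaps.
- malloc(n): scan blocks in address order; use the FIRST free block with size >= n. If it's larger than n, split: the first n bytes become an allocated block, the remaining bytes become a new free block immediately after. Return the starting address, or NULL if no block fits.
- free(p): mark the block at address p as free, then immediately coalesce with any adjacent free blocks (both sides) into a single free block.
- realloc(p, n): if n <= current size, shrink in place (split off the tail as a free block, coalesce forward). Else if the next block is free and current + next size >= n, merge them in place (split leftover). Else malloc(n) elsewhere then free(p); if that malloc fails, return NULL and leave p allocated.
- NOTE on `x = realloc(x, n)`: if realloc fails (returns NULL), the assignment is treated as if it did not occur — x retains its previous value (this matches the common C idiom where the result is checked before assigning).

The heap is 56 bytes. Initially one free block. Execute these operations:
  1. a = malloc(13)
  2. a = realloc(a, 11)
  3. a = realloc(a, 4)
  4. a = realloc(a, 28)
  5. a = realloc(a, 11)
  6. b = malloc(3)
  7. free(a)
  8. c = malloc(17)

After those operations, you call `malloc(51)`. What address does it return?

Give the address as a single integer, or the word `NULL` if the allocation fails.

Op 1: a = malloc(13) -> a = 0; heap: [0-12 ALLOC][13-55 FREE]
Op 2: a = realloc(a, 11) -> a = 0; heap: [0-10 ALLOC][11-55 FREE]
Op 3: a = realloc(a, 4) -> a = 0; heap: [0-3 ALLOC][4-55 FREE]
Op 4: a = realloc(a, 28) -> a = 0; heap: [0-27 ALLOC][28-55 FREE]
Op 5: a = realloc(a, 11) -> a = 0; heap: [0-10 ALLOC][11-55 FREE]
Op 6: b = malloc(3) -> b = 11; heap: [0-10 ALLOC][11-13 ALLOC][14-55 FREE]
Op 7: free(a) -> (freed a); heap: [0-10 FREE][11-13 ALLOC][14-55 FREE]
Op 8: c = malloc(17) -> c = 14; heap: [0-10 FREE][11-13 ALLOC][14-30 ALLOC][31-55 FREE]
malloc(51): first-fit scan over [0-10 FREE][11-13 ALLOC][14-30 ALLOC][31-55 FREE] -> NULL

Answer: NULL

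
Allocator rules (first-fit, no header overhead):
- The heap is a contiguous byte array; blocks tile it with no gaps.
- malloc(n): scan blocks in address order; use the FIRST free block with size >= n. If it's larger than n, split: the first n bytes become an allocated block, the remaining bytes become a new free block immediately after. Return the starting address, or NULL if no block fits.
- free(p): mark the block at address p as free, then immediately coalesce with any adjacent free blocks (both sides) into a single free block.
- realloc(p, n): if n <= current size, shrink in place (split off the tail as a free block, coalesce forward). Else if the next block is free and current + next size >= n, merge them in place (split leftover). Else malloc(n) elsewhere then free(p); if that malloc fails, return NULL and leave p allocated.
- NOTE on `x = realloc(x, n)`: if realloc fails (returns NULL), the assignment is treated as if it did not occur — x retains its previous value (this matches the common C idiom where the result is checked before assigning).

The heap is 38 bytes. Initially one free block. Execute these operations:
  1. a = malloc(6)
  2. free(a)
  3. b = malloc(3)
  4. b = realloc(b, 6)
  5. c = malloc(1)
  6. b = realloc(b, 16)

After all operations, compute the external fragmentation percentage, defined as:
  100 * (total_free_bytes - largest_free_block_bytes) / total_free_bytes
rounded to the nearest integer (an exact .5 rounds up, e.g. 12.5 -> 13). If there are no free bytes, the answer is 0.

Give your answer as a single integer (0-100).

Op 1: a = malloc(6) -> a = 0; heap: [0-5 ALLOC][6-37 FREE]
Op 2: free(a) -> (freed a); heap: [0-37 FREE]
Op 3: b = malloc(3) -> b = 0; heap: [0-2 ALLOC][3-37 FREE]
Op 4: b = realloc(b, 6) -> b = 0; heap: [0-5 ALLOC][6-37 FREE]
Op 5: c = malloc(1) -> c = 6; heap: [0-5 ALLOC][6-6 ALLOC][7-37 FREE]
Op 6: b = realloc(b, 16) -> b = 7; heap: [0-5 FREE][6-6 ALLOC][7-22 ALLOC][23-37 FREE]
Free blocks: [6 15] total_free=21 largest=15 -> 100*(21-15)/21 = 600/21 ≈ 28.571 -> rounds to 29

Answer: 29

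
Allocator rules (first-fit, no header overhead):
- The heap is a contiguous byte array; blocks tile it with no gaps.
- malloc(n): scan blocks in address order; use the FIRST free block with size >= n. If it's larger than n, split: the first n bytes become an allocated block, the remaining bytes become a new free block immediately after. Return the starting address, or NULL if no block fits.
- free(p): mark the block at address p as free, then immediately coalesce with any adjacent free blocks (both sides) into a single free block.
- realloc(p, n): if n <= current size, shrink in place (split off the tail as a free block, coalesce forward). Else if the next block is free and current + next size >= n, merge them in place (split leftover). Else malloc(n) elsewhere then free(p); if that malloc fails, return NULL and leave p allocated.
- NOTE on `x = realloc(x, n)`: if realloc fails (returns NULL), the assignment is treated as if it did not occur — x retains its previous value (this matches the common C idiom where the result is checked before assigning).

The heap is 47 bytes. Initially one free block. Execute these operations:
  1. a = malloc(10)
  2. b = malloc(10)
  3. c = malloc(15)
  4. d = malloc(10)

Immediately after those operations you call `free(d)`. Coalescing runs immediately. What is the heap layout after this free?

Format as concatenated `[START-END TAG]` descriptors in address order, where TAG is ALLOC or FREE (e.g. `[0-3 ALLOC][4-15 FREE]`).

Answer: [0-9 ALLOC][10-19 ALLOC][20-34 ALLOC][35-46 FREE]

Derivation:
Op 1: a = malloc(10) -> a = 0; heap: [0-9 ALLOC][10-46 FREE]
Op 2: b = malloc(10) -> b = 10; heap: [0-9 ALLOC][10-19 ALLOC][20-46 FREE]
Op 3: c = malloc(15) -> c = 20; heap: [0-9 ALLOC][10-19 ALLOC][20-34 ALLOC][35-46 FREE]
Op 4: d = malloc(10) -> d = 35; heap: [0-9 ALLOC][10-19 ALLOC][20-34 ALLOC][35-44 ALLOC][45-46 FREE]
free(d): d = 35 -> block [35-44 ALLOC]; mark free, coalesce with adjacent free neighbors -> [0-9 ALLOC][10-19 ALLOC][20-34 ALLOC][35-46 FREE]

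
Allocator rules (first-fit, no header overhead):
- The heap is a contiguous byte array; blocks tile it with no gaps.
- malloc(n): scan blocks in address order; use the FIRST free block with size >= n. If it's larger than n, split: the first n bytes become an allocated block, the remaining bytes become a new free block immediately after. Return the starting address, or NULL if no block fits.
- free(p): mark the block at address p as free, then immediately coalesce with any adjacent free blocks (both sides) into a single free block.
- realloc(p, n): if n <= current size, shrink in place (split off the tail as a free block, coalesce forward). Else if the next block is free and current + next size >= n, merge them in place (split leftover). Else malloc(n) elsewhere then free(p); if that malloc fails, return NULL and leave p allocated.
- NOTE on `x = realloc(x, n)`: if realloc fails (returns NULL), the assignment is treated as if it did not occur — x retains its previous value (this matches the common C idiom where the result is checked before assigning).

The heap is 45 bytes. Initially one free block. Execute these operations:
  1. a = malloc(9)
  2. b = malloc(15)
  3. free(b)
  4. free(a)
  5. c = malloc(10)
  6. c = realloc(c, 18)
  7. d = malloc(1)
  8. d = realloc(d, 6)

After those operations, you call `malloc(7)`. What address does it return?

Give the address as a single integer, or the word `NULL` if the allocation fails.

Answer: 24

Derivation:
Op 1: a = malloc(9) -> a = 0; heap: [0-8 ALLOC][9-44 FREE]
Op 2: b = malloc(15) -> b = 9; heap: [0-8 ALLOC][9-23 ALLOC][24-44 FREE]
Op 3: free(b) -> (freed b); heap: [0-8 ALLOC][9-44 FREE]
Op 4: free(a) -> (freed a); heap: [0-44 FREE]
Op 5: c = malloc(10) -> c = 0; heap: [0-9 ALLOC][10-44 FREE]
Op 6: c = realloc(c, 18) -> c = 0; heap: [0-17 ALLOC][18-44 FREE]
Op 7: d = malloc(1) -> d = 18; heap: [0-17 ALLOC][18-18 ALLOC][19-44 FREE]
Op 8: d = realloc(d, 6) -> d = 18; heap: [0-17 ALLOC][18-23 ALLOC][24-44 FREE]
malloc(7): first-fit scan over [0-17 ALLOC][18-23 ALLOC][24-44 FREE] -> 24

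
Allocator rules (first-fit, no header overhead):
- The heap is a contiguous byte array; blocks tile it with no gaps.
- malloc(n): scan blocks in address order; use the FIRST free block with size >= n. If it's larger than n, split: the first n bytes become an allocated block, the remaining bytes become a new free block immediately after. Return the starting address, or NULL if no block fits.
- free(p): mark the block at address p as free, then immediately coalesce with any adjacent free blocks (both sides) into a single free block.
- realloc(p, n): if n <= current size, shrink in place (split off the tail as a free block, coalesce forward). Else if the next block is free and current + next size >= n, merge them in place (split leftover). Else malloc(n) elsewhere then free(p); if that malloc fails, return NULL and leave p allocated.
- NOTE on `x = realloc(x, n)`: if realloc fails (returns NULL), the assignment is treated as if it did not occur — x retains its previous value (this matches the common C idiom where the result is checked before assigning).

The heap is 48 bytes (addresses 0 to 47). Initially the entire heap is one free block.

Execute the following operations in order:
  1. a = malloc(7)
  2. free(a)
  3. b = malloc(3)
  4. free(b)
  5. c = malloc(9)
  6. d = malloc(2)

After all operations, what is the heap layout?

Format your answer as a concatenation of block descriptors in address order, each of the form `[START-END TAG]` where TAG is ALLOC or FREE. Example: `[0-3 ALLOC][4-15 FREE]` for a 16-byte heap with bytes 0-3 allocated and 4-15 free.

Op 1: a = malloc(7) -> a = 0; heap: [0-6 ALLOC][7-47 FREE]
Op 2: free(a) -> (freed a); heap: [0-47 FREE]
Op 3: b = malloc(3) -> b = 0; heap: [0-2 ALLOC][3-47 FREE]
Op 4: free(b) -> (freed b); heap: [0-47 FREE]
Op 5: c = malloc(9) -> c = 0; heap: [0-8 ALLOC][9-47 FREE]
Op 6: d = malloc(2) -> d = 9; heap: [0-8 ALLOC][9-10 ALLOC][11-47 FREE]

Answer: [0-8 ALLOC][9-10 ALLOC][11-47 FREE]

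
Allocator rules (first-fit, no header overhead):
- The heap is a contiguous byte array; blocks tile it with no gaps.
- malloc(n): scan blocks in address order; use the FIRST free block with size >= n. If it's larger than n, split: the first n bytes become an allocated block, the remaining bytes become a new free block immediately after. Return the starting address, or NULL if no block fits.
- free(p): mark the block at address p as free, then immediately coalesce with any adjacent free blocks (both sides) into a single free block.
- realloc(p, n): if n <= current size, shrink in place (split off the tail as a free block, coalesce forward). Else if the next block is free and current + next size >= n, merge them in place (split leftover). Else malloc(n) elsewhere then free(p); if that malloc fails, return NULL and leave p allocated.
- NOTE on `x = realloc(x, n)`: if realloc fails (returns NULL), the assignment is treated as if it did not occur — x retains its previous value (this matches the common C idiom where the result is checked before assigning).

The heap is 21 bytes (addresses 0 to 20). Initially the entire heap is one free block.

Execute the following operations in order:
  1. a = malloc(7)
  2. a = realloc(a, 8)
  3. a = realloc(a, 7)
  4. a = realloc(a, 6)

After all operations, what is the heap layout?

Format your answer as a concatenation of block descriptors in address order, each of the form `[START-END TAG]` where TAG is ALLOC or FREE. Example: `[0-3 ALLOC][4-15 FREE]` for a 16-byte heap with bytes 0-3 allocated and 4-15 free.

Op 1: a = malloc(7) -> a = 0; heap: [0-6 ALLOC][7-20 FREE]
Op 2: a = realloc(a, 8) -> a = 0; heap: [0-7 ALLOC][8-20 FREE]
Op 3: a = realloc(a, 7) -> a = 0; heap: [0-6 ALLOC][7-20 FREE]
Op 4: a = realloc(a, 6) -> a = 0; heap: [0-5 ALLOC][6-20 FREE]

Answer: [0-5 ALLOC][6-20 FREE]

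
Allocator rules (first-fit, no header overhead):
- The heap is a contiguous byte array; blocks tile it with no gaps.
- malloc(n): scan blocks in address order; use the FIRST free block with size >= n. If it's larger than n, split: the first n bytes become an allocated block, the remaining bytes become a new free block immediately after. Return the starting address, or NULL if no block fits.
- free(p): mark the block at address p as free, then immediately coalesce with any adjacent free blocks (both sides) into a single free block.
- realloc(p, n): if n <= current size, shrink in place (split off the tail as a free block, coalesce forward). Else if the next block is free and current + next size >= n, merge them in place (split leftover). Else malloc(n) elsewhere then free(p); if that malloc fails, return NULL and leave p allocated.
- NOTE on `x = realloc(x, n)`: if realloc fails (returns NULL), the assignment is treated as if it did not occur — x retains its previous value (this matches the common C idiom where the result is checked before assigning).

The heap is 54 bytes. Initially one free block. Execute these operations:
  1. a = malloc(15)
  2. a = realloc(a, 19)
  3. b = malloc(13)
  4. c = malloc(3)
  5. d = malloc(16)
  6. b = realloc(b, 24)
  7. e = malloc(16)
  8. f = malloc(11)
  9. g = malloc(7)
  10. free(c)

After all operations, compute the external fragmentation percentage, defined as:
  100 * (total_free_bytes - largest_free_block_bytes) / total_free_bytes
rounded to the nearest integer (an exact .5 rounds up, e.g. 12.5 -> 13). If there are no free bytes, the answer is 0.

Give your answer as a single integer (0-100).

Op 1: a = malloc(15) -> a = 0; heap: [0-14 ALLOC][15-53 FREE]
Op 2: a = realloc(a, 19) -> a = 0; heap: [0-18 ALLOC][19-53 FREE]
Op 3: b = malloc(13) -> b = 19; heap: [0-18 ALLOC][19-31 ALLOC][32-53 FREE]
Op 4: c = malloc(3) -> c = 32; heap: [0-18 ALLOC][19-31 ALLOC][32-34 ALLOC][35-53 FREE]
Op 5: d = malloc(16) -> d = 35; heap: [0-18 ALLOC][19-31 ALLOC][32-34 ALLOC][35-50 ALLOC][51-53 FREE]
Op 6: b = realloc(b, 24) -> NULL (b unchanged); heap: [0-18 ALLOC][19-31 ALLOC][32-34 ALLOC][35-50 ALLOC][51-53 FREE]
Op 7: e = malloc(16) -> e = NULL; heap: [0-18 ALLOC][19-31 ALLOC][32-34 ALLOC][35-50 ALLOC][51-53 FREE]
Op 8: f = malloc(11) -> f = NULL; heap: [0-18 ALLOC][19-31 ALLOC][32-34 ALLOC][35-50 ALLOC][51-53 FREE]
Op 9: g = malloc(7) -> g = NULL; heap: [0-18 ALLOC][19-31 ALLOC][32-34 ALLOC][35-50 ALLOC][51-53 FREE]
Op 10: free(c) -> (freed c); heap: [0-18 ALLOC][19-31 ALLOC][32-34 FREE][35-50 ALLOC][51-53 FREE]
Free blocks: [3 3] total_free=6 largest=3 -> 100*(6-3)/6 = 300/6 = 50

Answer: 50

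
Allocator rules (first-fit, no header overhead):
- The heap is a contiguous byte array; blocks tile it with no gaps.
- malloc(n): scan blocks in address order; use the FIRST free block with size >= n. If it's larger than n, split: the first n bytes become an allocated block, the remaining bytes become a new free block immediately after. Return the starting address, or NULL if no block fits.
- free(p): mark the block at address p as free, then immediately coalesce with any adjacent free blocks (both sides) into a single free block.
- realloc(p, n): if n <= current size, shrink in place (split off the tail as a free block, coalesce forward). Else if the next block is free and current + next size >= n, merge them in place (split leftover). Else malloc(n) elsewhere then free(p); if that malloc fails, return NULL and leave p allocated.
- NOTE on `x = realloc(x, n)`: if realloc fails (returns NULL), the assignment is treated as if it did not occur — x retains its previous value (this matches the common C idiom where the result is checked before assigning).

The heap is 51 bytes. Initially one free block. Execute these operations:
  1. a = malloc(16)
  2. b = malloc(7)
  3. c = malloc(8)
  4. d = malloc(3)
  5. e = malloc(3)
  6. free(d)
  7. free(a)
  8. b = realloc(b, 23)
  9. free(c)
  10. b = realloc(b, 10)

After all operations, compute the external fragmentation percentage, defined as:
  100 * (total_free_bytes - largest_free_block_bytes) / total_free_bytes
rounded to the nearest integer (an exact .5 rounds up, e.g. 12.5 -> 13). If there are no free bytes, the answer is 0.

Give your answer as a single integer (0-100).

Answer: 58

Derivation:
Op 1: a = malloc(16) -> a = 0; heap: [0-15 ALLOC][16-50 FREE]
Op 2: b = malloc(7) -> b = 16; heap: [0-15 ALLOC][16-22 ALLOC][23-50 FREE]
Op 3: c = malloc(8) -> c = 23; heap: [0-15 ALLOC][16-22 ALLOC][23-30 ALLOC][31-50 FREE]
Op 4: d = malloc(3) -> d = 31; heap: [0-15 ALLOC][16-22 ALLOC][23-30 ALLOC][31-33 ALLOC][34-50 FREE]
Op 5: e = malloc(3) -> e = 34; heap: [0-15 ALLOC][16-22 ALLOC][23-30 ALLOC][31-33 ALLOC][34-36 ALLOC][37-50 FREE]
Op 6: free(d) -> (freed d); heap: [0-15 ALLOC][16-22 ALLOC][23-30 ALLOC][31-33 FREE][34-36 ALLOC][37-50 FREE]
Op 7: free(a) -> (freed a); heap: [0-15 FREE][16-22 ALLOC][23-30 ALLOC][31-33 FREE][34-36 ALLOC][37-50 FREE]
Op 8: b = realloc(b, 23) -> NULL (b unchanged); heap: [0-15 FREE][16-22 ALLOC][23-30 ALLOC][31-33 FREE][34-36 ALLOC][37-50 FREE]
Op 9: free(c) -> (freed c); heap: [0-15 FREE][16-22 ALLOC][23-33 FREE][34-36 ALLOC][37-50 FREE]
Op 10: b = realloc(b, 10) -> b = 16; heap: [0-15 FREE][16-25 ALLOC][26-33 FREE][34-36 ALLOC][37-50 FREE]
Free blocks: [16 8 14] total_free=38 largest=16 -> 100*(38-16)/38 = 2200/38 ≈ 57.895 -> rounds to 58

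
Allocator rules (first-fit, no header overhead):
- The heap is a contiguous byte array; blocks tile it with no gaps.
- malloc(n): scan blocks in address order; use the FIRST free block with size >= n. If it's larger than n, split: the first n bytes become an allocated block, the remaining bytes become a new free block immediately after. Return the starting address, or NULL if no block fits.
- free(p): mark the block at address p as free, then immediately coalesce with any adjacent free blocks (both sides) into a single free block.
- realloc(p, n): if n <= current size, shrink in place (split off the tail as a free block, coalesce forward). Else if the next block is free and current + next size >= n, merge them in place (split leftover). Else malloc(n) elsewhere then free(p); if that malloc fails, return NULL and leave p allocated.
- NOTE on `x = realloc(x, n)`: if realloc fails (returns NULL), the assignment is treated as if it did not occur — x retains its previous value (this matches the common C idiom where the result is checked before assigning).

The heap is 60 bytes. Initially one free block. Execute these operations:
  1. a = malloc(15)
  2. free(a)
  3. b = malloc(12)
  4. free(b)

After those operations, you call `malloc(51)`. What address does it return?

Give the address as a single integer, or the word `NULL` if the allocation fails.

Op 1: a = malloc(15) -> a = 0; heap: [0-14 ALLOC][15-59 FREE]
Op 2: free(a) -> (freed a); heap: [0-59 FREE]
Op 3: b = malloc(12) -> b = 0; heap: [0-11 ALLOC][12-59 FREE]
Op 4: free(b) -> (freed b); heap: [0-59 FREE]
malloc(51): first-fit scan over [0-59 FREE] -> 0

Answer: 0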